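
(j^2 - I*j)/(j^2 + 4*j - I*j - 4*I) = j/(j + 4)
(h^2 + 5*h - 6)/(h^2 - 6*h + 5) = (h + 6)/(h - 5)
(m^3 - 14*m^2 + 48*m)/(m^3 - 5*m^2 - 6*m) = (m - 8)/(m + 1)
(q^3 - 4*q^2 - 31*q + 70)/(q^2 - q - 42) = (q^2 + 3*q - 10)/(q + 6)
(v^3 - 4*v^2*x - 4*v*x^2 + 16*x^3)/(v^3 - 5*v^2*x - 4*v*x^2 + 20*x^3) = (-v + 4*x)/(-v + 5*x)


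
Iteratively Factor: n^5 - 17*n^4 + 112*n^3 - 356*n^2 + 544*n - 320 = (n - 2)*(n^4 - 15*n^3 + 82*n^2 - 192*n + 160) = (n - 5)*(n - 2)*(n^3 - 10*n^2 + 32*n - 32) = (n - 5)*(n - 4)*(n - 2)*(n^2 - 6*n + 8) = (n - 5)*(n - 4)*(n - 2)^2*(n - 4)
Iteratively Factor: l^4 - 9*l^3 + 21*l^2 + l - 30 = (l - 5)*(l^3 - 4*l^2 + l + 6) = (l - 5)*(l - 3)*(l^2 - l - 2) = (l - 5)*(l - 3)*(l - 2)*(l + 1)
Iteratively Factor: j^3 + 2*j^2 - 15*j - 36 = (j + 3)*(j^2 - j - 12) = (j + 3)^2*(j - 4)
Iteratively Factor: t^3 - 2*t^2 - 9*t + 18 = (t - 3)*(t^2 + t - 6) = (t - 3)*(t + 3)*(t - 2)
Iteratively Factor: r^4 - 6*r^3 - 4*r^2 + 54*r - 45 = (r - 1)*(r^3 - 5*r^2 - 9*r + 45) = (r - 5)*(r - 1)*(r^2 - 9) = (r - 5)*(r - 3)*(r - 1)*(r + 3)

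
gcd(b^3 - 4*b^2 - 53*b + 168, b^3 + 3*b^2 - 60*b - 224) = b^2 - b - 56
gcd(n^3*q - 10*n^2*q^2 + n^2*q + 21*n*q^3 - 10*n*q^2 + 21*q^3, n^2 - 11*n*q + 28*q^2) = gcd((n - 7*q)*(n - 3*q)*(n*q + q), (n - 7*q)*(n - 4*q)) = -n + 7*q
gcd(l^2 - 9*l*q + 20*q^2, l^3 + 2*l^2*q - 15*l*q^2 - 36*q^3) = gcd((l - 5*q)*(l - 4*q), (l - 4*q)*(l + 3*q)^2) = -l + 4*q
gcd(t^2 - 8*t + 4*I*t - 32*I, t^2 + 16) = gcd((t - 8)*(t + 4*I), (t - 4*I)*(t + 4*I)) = t + 4*I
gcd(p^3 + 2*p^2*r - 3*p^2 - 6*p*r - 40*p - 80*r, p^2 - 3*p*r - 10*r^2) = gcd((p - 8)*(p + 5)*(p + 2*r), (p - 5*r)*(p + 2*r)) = p + 2*r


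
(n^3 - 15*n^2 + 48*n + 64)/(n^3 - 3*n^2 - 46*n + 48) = (n^2 - 7*n - 8)/(n^2 + 5*n - 6)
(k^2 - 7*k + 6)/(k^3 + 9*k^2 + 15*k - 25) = (k - 6)/(k^2 + 10*k + 25)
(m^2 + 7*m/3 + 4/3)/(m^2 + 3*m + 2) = (m + 4/3)/(m + 2)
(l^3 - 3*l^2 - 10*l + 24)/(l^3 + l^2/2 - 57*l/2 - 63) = 2*(l^2 - 6*l + 8)/(2*l^2 - 5*l - 42)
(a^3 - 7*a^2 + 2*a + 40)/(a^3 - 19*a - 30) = (a - 4)/(a + 3)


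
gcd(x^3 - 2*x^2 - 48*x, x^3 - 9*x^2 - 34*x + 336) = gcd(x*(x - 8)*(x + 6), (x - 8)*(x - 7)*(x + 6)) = x^2 - 2*x - 48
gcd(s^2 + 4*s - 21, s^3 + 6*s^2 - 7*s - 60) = s - 3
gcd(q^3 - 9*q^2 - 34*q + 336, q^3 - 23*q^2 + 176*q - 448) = q^2 - 15*q + 56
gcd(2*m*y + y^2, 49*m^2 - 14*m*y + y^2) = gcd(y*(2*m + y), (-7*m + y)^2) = 1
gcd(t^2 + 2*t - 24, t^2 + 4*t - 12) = t + 6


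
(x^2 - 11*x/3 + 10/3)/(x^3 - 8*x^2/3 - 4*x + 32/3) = (3*x - 5)/(3*x^2 - 2*x - 16)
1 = 1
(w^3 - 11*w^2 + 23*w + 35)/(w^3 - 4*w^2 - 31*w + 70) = (w^2 - 4*w - 5)/(w^2 + 3*w - 10)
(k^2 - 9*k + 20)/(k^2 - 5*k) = (k - 4)/k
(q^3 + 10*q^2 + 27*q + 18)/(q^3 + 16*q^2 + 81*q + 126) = (q + 1)/(q + 7)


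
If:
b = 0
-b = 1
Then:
No Solution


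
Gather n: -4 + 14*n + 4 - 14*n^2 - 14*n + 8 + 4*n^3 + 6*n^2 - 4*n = 4*n^3 - 8*n^2 - 4*n + 8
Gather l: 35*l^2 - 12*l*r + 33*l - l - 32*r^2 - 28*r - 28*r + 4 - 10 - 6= 35*l^2 + l*(32 - 12*r) - 32*r^2 - 56*r - 12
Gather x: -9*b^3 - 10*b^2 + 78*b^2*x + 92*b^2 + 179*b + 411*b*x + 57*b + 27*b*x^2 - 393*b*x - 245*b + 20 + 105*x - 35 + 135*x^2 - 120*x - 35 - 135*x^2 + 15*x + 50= -9*b^3 + 82*b^2 + 27*b*x^2 - 9*b + x*(78*b^2 + 18*b)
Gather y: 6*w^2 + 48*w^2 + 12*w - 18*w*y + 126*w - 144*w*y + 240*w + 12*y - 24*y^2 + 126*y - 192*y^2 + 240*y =54*w^2 + 378*w - 216*y^2 + y*(378 - 162*w)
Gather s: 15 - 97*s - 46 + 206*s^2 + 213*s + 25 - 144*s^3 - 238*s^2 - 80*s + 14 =-144*s^3 - 32*s^2 + 36*s + 8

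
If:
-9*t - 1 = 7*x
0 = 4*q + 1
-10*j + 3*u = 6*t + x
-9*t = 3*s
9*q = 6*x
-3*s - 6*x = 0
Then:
No Solution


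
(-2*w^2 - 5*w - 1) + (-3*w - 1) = -2*w^2 - 8*w - 2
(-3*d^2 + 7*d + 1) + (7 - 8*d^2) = -11*d^2 + 7*d + 8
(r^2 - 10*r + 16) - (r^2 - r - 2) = 18 - 9*r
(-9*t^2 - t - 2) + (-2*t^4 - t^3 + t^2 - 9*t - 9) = -2*t^4 - t^3 - 8*t^2 - 10*t - 11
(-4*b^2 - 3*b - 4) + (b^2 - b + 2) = -3*b^2 - 4*b - 2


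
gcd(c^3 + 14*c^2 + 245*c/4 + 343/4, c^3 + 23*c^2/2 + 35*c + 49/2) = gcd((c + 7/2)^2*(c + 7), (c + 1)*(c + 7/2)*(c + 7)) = c^2 + 21*c/2 + 49/2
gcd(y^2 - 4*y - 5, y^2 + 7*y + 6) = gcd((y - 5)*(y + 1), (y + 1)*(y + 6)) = y + 1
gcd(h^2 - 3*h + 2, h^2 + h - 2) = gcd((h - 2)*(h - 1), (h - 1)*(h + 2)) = h - 1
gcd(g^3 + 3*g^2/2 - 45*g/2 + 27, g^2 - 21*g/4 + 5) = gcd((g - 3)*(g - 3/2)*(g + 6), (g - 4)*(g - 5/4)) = 1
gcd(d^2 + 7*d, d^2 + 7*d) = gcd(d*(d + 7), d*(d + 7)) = d^2 + 7*d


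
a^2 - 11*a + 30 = (a - 6)*(a - 5)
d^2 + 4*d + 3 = (d + 1)*(d + 3)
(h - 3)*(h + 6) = h^2 + 3*h - 18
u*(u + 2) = u^2 + 2*u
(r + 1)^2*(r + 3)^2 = r^4 + 8*r^3 + 22*r^2 + 24*r + 9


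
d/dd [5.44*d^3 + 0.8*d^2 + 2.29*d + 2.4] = 16.32*d^2 + 1.6*d + 2.29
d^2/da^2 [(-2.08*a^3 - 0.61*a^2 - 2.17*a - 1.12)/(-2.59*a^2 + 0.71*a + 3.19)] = (-1.77635683940025e-15*a^4 + 67.824004*a^3 + 103.58367*a^2 + 222.212862*a + 22.221464)/(17.373979*a^6 - 14.288253*a^5 - 60.27966*a^4 + 34.838635*a^3 + 74.24406*a^2 - 21.675093*a - 32.461759)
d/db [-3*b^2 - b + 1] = -6*b - 1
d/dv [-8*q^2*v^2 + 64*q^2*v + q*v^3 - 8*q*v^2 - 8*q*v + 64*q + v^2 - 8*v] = -16*q^2*v + 64*q^2 + 3*q*v^2 - 16*q*v - 8*q + 2*v - 8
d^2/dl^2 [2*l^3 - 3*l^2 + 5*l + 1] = 12*l - 6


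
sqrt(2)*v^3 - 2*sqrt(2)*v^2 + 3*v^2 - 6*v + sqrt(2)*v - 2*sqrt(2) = (v - 2)*(v + sqrt(2))*(sqrt(2)*v + 1)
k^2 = k^2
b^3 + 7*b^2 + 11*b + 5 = (b + 1)^2*(b + 5)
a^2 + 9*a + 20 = (a + 4)*(a + 5)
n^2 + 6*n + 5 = (n + 1)*(n + 5)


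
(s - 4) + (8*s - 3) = 9*s - 7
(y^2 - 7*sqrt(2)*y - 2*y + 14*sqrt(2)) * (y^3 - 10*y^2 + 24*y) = y^5 - 12*y^4 - 7*sqrt(2)*y^4 + 44*y^3 + 84*sqrt(2)*y^3 - 308*sqrt(2)*y^2 - 48*y^2 + 336*sqrt(2)*y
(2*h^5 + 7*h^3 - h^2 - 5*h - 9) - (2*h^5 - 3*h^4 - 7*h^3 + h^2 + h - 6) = 3*h^4 + 14*h^3 - 2*h^2 - 6*h - 3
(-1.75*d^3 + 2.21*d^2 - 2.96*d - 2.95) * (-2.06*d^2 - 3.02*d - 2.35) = 3.605*d^5 + 0.7324*d^4 + 3.5359*d^3 + 9.8227*d^2 + 15.865*d + 6.9325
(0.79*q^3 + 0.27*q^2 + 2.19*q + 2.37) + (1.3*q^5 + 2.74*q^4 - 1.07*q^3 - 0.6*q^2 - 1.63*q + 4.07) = 1.3*q^5 + 2.74*q^4 - 0.28*q^3 - 0.33*q^2 + 0.56*q + 6.44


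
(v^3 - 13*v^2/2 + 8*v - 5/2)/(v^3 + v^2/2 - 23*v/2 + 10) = (2*v^2 - 11*v + 5)/(2*v^2 + 3*v - 20)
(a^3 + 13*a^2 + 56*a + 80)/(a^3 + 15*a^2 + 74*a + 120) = (a + 4)/(a + 6)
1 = 1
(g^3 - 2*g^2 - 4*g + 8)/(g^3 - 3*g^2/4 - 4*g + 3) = 4*(g - 2)/(4*g - 3)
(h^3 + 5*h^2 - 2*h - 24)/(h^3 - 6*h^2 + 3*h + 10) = (h^2 + 7*h + 12)/(h^2 - 4*h - 5)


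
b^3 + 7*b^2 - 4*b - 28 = (b - 2)*(b + 2)*(b + 7)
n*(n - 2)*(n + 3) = n^3 + n^2 - 6*n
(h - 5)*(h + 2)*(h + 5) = h^3 + 2*h^2 - 25*h - 50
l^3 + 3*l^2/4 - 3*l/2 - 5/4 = (l - 5/4)*(l + 1)^2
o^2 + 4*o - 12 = (o - 2)*(o + 6)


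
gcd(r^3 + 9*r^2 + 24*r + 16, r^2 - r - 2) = r + 1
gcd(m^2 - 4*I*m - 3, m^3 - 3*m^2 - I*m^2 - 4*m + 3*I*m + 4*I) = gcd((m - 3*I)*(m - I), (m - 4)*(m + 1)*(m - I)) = m - I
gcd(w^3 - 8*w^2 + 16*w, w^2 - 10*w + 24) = w - 4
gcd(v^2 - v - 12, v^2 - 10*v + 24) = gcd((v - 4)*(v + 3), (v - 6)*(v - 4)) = v - 4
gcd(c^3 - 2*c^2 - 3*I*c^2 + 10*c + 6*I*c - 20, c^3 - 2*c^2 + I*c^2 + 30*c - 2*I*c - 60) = c^2 + c*(-2 - 5*I) + 10*I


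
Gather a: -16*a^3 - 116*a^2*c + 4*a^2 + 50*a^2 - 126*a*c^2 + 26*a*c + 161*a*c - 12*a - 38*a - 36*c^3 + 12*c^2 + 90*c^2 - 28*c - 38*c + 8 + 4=-16*a^3 + a^2*(54 - 116*c) + a*(-126*c^2 + 187*c - 50) - 36*c^3 + 102*c^2 - 66*c + 12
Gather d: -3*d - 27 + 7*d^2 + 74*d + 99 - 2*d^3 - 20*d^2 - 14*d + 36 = -2*d^3 - 13*d^2 + 57*d + 108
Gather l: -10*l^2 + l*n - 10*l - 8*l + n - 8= -10*l^2 + l*(n - 18) + n - 8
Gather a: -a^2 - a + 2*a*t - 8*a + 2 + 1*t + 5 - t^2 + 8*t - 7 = -a^2 + a*(2*t - 9) - t^2 + 9*t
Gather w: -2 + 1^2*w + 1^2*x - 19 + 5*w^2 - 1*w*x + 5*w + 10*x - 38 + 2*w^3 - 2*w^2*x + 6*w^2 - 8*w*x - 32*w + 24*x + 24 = 2*w^3 + w^2*(11 - 2*x) + w*(-9*x - 26) + 35*x - 35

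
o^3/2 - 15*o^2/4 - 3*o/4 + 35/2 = (o/2 + 1)*(o - 7)*(o - 5/2)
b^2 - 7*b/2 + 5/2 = (b - 5/2)*(b - 1)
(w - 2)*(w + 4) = w^2 + 2*w - 8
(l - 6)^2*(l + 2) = l^3 - 10*l^2 + 12*l + 72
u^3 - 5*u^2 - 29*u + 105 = (u - 7)*(u - 3)*(u + 5)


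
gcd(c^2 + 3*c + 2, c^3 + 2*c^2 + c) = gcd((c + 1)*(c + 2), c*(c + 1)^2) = c + 1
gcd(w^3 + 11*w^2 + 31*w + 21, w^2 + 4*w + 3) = w^2 + 4*w + 3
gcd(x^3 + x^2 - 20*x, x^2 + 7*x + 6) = 1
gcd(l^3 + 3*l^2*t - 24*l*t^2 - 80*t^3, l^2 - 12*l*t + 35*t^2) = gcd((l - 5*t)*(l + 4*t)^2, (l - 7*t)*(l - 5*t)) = -l + 5*t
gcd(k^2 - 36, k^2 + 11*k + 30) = k + 6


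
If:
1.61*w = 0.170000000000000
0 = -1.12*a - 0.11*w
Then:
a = -0.01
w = 0.11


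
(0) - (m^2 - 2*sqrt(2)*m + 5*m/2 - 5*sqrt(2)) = -m^2 - 5*m/2 + 2*sqrt(2)*m + 5*sqrt(2)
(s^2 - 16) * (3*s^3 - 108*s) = 3*s^5 - 156*s^3 + 1728*s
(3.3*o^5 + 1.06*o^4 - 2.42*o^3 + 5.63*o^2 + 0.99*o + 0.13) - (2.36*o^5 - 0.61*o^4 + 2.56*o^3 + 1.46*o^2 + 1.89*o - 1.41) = 0.94*o^5 + 1.67*o^4 - 4.98*o^3 + 4.17*o^2 - 0.9*o + 1.54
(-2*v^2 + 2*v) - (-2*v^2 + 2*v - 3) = 3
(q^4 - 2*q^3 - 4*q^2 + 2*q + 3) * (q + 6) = q^5 + 4*q^4 - 16*q^3 - 22*q^2 + 15*q + 18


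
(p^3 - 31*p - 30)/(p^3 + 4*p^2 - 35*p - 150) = (p + 1)/(p + 5)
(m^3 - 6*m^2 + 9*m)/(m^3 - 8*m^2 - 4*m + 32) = m*(m^2 - 6*m + 9)/(m^3 - 8*m^2 - 4*m + 32)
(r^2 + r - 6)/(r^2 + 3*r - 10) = (r + 3)/(r + 5)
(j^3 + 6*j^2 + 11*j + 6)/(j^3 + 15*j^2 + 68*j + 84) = (j^2 + 4*j + 3)/(j^2 + 13*j + 42)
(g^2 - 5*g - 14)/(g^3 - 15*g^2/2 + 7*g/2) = 2*(g + 2)/(g*(2*g - 1))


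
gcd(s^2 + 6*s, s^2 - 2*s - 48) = s + 6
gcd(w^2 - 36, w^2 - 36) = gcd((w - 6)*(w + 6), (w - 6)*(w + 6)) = w^2 - 36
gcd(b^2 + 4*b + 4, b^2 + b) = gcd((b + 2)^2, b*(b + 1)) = 1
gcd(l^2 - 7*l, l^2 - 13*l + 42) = l - 7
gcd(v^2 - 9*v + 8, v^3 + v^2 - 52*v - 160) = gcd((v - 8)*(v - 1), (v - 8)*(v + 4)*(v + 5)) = v - 8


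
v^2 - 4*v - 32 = (v - 8)*(v + 4)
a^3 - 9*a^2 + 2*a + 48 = (a - 8)*(a - 3)*(a + 2)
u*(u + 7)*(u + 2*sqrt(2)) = u^3 + 2*sqrt(2)*u^2 + 7*u^2 + 14*sqrt(2)*u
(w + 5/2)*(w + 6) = w^2 + 17*w/2 + 15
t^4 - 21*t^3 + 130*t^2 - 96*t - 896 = (t - 8)^2*(t - 7)*(t + 2)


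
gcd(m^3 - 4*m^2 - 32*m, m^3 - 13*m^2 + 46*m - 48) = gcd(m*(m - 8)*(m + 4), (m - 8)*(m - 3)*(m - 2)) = m - 8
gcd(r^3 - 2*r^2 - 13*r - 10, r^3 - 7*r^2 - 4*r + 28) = r + 2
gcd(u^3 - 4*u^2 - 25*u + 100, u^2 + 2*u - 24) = u - 4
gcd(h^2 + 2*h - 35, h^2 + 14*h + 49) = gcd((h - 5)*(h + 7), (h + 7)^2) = h + 7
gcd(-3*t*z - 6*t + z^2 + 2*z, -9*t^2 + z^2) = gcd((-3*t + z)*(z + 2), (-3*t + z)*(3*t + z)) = -3*t + z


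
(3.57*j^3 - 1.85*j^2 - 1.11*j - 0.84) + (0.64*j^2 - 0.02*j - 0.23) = 3.57*j^3 - 1.21*j^2 - 1.13*j - 1.07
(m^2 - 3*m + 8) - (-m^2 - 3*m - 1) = 2*m^2 + 9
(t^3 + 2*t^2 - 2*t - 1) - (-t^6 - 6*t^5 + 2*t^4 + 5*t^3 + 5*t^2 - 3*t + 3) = t^6 + 6*t^5 - 2*t^4 - 4*t^3 - 3*t^2 + t - 4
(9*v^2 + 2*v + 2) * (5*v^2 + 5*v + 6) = 45*v^4 + 55*v^3 + 74*v^2 + 22*v + 12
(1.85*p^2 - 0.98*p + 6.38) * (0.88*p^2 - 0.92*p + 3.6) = 1.628*p^4 - 2.5644*p^3 + 13.176*p^2 - 9.3976*p + 22.968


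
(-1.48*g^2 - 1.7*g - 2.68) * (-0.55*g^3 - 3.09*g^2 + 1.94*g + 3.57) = 0.814*g^5 + 5.5082*g^4 + 3.8558*g^3 - 0.3004*g^2 - 11.2682*g - 9.5676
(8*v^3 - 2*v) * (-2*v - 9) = -16*v^4 - 72*v^3 + 4*v^2 + 18*v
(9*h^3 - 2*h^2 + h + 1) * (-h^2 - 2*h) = -9*h^5 - 16*h^4 + 3*h^3 - 3*h^2 - 2*h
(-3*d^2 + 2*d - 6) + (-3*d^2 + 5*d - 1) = -6*d^2 + 7*d - 7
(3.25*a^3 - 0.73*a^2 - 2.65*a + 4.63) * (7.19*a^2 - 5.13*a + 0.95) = 23.3675*a^5 - 21.9212*a^4 - 12.2211*a^3 + 46.1907*a^2 - 26.2694*a + 4.3985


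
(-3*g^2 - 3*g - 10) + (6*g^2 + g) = 3*g^2 - 2*g - 10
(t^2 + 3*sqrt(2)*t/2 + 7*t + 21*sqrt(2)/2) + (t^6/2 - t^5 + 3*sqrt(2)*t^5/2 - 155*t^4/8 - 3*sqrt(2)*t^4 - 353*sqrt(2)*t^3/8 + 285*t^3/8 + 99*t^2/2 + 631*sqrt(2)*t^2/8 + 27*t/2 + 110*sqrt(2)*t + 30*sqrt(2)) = t^6/2 - t^5 + 3*sqrt(2)*t^5/2 - 155*t^4/8 - 3*sqrt(2)*t^4 - 353*sqrt(2)*t^3/8 + 285*t^3/8 + 101*t^2/2 + 631*sqrt(2)*t^2/8 + 41*t/2 + 223*sqrt(2)*t/2 + 81*sqrt(2)/2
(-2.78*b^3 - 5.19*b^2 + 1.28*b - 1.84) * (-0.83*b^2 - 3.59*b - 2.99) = 2.3074*b^5 + 14.2879*b^4 + 25.8819*b^3 + 12.4501*b^2 + 2.7784*b + 5.5016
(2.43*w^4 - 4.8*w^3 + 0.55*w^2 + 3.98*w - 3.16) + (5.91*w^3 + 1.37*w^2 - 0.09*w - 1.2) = 2.43*w^4 + 1.11*w^3 + 1.92*w^2 + 3.89*w - 4.36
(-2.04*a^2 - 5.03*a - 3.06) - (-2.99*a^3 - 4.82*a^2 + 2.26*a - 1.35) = 2.99*a^3 + 2.78*a^2 - 7.29*a - 1.71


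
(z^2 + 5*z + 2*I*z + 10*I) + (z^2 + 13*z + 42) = 2*z^2 + 18*z + 2*I*z + 42 + 10*I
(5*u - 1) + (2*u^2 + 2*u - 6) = 2*u^2 + 7*u - 7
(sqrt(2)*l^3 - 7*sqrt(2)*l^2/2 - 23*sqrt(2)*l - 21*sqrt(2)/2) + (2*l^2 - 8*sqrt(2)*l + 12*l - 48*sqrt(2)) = sqrt(2)*l^3 - 7*sqrt(2)*l^2/2 + 2*l^2 - 31*sqrt(2)*l + 12*l - 117*sqrt(2)/2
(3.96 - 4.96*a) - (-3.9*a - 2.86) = 6.82 - 1.06*a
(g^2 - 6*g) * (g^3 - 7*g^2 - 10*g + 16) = g^5 - 13*g^4 + 32*g^3 + 76*g^2 - 96*g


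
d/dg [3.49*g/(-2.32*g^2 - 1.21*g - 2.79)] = (8.0968*g^2 + 4.2229*g + 9.7371)*(-2.32*g^2 + g*(4.64*g + 1.21) - 1.21*g - 2.79)/(2.32*g^2 + 1.21*g + 2.79)^3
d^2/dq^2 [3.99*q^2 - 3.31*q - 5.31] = 7.98000000000000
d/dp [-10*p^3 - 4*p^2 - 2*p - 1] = -30*p^2 - 8*p - 2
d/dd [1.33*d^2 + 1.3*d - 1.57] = 2.66*d + 1.3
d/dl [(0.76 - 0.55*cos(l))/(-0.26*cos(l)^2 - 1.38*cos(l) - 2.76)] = (0.143*cos(l)^2 - 0.3952*cos(l) - 2.5668)*sin(l)/(0.0676*cos(l)^4 + 0.7176*cos(l)^3 + 3.3396*cos(l)^2 + 7.6176*cos(l) + 7.6176)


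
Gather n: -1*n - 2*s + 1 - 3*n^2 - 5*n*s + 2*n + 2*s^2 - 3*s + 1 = -3*n^2 + n*(1 - 5*s) + 2*s^2 - 5*s + 2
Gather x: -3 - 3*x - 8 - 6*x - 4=-9*x - 15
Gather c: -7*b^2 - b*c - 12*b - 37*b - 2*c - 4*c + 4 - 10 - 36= -7*b^2 - 49*b + c*(-b - 6) - 42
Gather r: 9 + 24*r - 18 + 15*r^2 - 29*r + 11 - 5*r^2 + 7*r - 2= 10*r^2 + 2*r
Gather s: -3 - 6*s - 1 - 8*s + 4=-14*s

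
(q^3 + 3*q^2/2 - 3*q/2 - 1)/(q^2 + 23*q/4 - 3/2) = 2*(2*q^3 + 3*q^2 - 3*q - 2)/(4*q^2 + 23*q - 6)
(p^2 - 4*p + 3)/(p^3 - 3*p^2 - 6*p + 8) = (p - 3)/(p^2 - 2*p - 8)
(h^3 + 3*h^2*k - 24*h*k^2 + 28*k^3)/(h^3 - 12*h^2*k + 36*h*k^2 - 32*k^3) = (h + 7*k)/(h - 8*k)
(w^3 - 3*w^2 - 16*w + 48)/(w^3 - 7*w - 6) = (w^2 - 16)/(w^2 + 3*w + 2)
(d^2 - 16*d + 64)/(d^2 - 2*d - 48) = (d - 8)/(d + 6)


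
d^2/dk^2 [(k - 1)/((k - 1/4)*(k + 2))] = 8*(16*k^3 - 48*k^2 - 60*k - 43)/(64*k^6 + 336*k^5 + 492*k^4 + 7*k^3 - 246*k^2 + 84*k - 8)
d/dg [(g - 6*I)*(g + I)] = 2*g - 5*I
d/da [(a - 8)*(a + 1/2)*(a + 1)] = 3*a^2 - 13*a - 23/2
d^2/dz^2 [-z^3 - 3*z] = -6*z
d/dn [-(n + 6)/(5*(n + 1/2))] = 22/(5*(4*n^2 + 4*n + 1))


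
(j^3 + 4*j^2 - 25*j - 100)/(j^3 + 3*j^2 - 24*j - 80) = (j + 5)/(j + 4)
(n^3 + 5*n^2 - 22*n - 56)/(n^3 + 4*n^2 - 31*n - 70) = (n - 4)/(n - 5)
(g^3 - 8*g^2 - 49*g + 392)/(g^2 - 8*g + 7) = (g^2 - g - 56)/(g - 1)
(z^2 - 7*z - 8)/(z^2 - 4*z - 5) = (z - 8)/(z - 5)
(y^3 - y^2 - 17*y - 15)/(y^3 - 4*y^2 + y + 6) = (y^2 - 2*y - 15)/(y^2 - 5*y + 6)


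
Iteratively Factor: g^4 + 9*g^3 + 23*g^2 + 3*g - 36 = (g - 1)*(g^3 + 10*g^2 + 33*g + 36) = (g - 1)*(g + 3)*(g^2 + 7*g + 12) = (g - 1)*(g + 3)*(g + 4)*(g + 3)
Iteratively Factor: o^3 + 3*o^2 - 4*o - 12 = (o + 2)*(o^2 + o - 6) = (o - 2)*(o + 2)*(o + 3)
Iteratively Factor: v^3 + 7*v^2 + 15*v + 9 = (v + 3)*(v^2 + 4*v + 3) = (v + 3)^2*(v + 1)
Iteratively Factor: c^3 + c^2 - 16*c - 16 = (c - 4)*(c^2 + 5*c + 4) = (c - 4)*(c + 1)*(c + 4)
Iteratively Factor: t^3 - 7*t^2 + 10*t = (t - 5)*(t^2 - 2*t) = (t - 5)*(t - 2)*(t)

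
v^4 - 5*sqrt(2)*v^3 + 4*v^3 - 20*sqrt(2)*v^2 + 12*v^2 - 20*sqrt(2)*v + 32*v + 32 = (v + 2)^2*(v - 4*sqrt(2))*(v - sqrt(2))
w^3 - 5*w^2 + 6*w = w*(w - 3)*(w - 2)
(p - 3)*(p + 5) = p^2 + 2*p - 15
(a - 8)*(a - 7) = a^2 - 15*a + 56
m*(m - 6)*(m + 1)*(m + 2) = m^4 - 3*m^3 - 16*m^2 - 12*m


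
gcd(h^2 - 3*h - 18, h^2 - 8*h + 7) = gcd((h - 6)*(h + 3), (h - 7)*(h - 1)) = 1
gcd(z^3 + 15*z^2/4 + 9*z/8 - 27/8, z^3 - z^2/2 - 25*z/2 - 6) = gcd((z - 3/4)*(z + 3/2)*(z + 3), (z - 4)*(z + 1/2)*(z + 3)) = z + 3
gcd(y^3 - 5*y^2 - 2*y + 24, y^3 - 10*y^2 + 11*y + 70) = y + 2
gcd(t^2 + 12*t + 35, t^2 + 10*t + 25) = t + 5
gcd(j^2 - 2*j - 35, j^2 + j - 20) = j + 5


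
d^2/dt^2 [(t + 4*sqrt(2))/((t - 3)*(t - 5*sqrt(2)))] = 2*(-(t - 3)^2*(t - 5*sqrt(2)) + (t - 3)^2*(t + 4*sqrt(2)) - (t - 3)*(t - 5*sqrt(2))^2 + (t - 3)*(t - 5*sqrt(2))*(t + 4*sqrt(2)) + (t - 5*sqrt(2))^2*(t + 4*sqrt(2)))/((t - 3)^3*(t - 5*sqrt(2))^3)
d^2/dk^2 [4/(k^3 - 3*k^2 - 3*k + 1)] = 24*((1 - k)*(k^3 - 3*k^2 - 3*k + 1) + 3*(-k^2 + 2*k + 1)^2)/(k^3 - 3*k^2 - 3*k + 1)^3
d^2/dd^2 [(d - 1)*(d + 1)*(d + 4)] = 6*d + 8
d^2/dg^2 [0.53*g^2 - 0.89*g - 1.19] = 1.06000000000000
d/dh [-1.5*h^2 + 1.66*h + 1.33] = 1.66 - 3.0*h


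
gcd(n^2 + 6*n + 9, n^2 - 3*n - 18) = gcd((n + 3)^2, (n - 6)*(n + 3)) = n + 3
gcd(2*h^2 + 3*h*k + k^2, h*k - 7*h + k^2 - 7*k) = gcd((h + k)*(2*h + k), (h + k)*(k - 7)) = h + k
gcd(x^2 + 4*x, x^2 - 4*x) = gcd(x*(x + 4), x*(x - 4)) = x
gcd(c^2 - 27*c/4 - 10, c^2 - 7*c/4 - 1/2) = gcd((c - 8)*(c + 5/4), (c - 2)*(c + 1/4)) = 1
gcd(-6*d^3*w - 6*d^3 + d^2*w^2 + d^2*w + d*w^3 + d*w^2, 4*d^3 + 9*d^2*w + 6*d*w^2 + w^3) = 1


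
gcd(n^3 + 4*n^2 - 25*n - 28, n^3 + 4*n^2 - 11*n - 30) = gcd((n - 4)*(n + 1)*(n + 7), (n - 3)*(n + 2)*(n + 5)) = 1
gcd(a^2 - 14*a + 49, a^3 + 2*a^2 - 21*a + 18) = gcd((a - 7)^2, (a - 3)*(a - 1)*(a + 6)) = 1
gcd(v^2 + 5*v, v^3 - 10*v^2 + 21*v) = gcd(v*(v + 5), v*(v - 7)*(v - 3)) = v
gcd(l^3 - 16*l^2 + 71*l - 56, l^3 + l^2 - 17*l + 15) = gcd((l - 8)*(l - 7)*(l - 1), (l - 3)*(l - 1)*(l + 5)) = l - 1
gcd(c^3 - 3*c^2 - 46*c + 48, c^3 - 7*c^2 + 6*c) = c - 1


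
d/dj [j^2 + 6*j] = 2*j + 6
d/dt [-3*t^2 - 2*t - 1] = -6*t - 2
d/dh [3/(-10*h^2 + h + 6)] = 3*(20*h - 1)/(-10*h^2 + h + 6)^2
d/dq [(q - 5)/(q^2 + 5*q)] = (-q^2 + 10*q + 25)/(q^2*(q^2 + 10*q + 25))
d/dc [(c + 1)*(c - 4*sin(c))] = c - (c + 1)*(4*cos(c) - 1) - 4*sin(c)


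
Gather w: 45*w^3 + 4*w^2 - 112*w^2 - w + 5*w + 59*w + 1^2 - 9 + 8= 45*w^3 - 108*w^2 + 63*w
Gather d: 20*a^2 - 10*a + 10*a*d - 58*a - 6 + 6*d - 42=20*a^2 - 68*a + d*(10*a + 6) - 48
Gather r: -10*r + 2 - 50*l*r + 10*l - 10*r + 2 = 10*l + r*(-50*l - 20) + 4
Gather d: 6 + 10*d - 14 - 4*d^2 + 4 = -4*d^2 + 10*d - 4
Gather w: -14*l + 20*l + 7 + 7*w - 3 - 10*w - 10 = 6*l - 3*w - 6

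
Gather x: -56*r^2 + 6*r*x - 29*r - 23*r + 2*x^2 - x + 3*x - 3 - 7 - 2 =-56*r^2 - 52*r + 2*x^2 + x*(6*r + 2) - 12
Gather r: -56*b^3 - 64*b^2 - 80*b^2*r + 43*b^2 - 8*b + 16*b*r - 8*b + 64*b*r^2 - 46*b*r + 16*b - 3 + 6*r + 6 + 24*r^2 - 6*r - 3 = -56*b^3 - 21*b^2 + r^2*(64*b + 24) + r*(-80*b^2 - 30*b)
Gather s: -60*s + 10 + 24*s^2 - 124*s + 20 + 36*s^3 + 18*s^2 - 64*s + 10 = 36*s^3 + 42*s^2 - 248*s + 40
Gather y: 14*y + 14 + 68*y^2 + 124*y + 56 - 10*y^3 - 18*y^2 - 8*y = -10*y^3 + 50*y^2 + 130*y + 70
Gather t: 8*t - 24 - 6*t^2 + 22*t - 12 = -6*t^2 + 30*t - 36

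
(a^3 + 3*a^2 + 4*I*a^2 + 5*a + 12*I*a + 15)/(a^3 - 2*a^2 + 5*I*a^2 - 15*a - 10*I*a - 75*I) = (a - I)/(a - 5)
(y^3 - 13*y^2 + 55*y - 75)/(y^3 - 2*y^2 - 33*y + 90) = (y - 5)/(y + 6)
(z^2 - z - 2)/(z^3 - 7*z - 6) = (z - 2)/(z^2 - z - 6)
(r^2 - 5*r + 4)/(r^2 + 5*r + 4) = (r^2 - 5*r + 4)/(r^2 + 5*r + 4)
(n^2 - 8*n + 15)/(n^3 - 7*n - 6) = (n - 5)/(n^2 + 3*n + 2)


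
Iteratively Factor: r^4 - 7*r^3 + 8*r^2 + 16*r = (r + 1)*(r^3 - 8*r^2 + 16*r) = (r - 4)*(r + 1)*(r^2 - 4*r) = (r - 4)^2*(r + 1)*(r)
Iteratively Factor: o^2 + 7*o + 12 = (o + 4)*(o + 3)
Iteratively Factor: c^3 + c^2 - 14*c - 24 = (c + 3)*(c^2 - 2*c - 8) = (c + 2)*(c + 3)*(c - 4)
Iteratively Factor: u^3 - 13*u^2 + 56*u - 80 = (u - 4)*(u^2 - 9*u + 20) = (u - 5)*(u - 4)*(u - 4)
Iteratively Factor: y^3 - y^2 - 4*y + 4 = (y - 1)*(y^2 - 4) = (y - 1)*(y + 2)*(y - 2)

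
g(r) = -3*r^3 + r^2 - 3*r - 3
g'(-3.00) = -90.00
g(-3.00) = 96.00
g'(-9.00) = -750.00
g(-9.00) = 2292.00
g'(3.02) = -79.04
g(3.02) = -85.57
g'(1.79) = -28.26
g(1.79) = -22.37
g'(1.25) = -14.56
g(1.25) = -11.05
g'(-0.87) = -11.55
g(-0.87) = 2.34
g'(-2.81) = -79.68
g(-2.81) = 79.89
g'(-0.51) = -6.36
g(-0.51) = -0.81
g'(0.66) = -5.60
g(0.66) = -5.41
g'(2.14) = -39.94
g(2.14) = -34.24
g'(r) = -9*r^2 + 2*r - 3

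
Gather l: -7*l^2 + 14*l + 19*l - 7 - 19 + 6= -7*l^2 + 33*l - 20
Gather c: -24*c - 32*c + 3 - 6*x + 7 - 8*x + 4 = -56*c - 14*x + 14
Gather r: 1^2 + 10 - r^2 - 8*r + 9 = -r^2 - 8*r + 20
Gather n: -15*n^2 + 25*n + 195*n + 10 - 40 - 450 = -15*n^2 + 220*n - 480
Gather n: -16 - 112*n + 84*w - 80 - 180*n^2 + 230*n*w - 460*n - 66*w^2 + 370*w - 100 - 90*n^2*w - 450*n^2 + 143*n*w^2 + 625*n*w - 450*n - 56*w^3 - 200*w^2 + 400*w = n^2*(-90*w - 630) + n*(143*w^2 + 855*w - 1022) - 56*w^3 - 266*w^2 + 854*w - 196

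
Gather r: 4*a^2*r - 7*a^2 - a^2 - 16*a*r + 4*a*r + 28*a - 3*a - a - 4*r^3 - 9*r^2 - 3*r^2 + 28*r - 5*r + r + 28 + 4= -8*a^2 + 24*a - 4*r^3 - 12*r^2 + r*(4*a^2 - 12*a + 24) + 32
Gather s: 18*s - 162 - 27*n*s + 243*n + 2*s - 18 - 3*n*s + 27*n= 270*n + s*(20 - 30*n) - 180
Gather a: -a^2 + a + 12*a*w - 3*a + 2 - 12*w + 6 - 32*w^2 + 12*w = -a^2 + a*(12*w - 2) - 32*w^2 + 8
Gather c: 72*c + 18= 72*c + 18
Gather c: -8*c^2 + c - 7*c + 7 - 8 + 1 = -8*c^2 - 6*c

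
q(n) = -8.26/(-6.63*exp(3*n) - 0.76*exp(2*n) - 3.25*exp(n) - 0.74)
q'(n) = -8.26*(19.89*exp(3*n) + 1.52*exp(2*n) + 3.25*exp(n))/(-6.63*exp(3*n) - 0.76*exp(2*n) - 3.25*exp(n) - 0.74)^2 = (-164.2914*exp(2*n) - 12.5552*exp(n) - 26.845)*exp(n)/(6.63*exp(3*n) + 0.76*exp(2*n) + 3.25*exp(n) + 0.74)^2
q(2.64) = 0.00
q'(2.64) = -0.00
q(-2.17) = 7.30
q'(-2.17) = -2.72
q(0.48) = 0.23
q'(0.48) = -0.60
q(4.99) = 0.00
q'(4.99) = -0.00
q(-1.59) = 5.54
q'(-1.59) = -3.33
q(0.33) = 0.34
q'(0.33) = -0.83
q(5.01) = 0.00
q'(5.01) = -0.00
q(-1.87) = 6.44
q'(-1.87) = -3.06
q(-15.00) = 11.16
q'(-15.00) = 0.00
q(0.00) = 0.73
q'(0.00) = -1.57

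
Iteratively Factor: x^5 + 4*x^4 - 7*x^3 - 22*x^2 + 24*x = (x + 3)*(x^4 + x^3 - 10*x^2 + 8*x) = (x - 1)*(x + 3)*(x^3 + 2*x^2 - 8*x) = x*(x - 1)*(x + 3)*(x^2 + 2*x - 8) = x*(x - 1)*(x + 3)*(x + 4)*(x - 2)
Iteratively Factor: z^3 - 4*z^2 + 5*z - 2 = (z - 1)*(z^2 - 3*z + 2) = (z - 2)*(z - 1)*(z - 1)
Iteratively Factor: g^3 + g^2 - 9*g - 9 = (g - 3)*(g^2 + 4*g + 3) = (g - 3)*(g + 3)*(g + 1)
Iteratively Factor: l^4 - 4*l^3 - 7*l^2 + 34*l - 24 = (l + 3)*(l^3 - 7*l^2 + 14*l - 8) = (l - 1)*(l + 3)*(l^2 - 6*l + 8) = (l - 2)*(l - 1)*(l + 3)*(l - 4)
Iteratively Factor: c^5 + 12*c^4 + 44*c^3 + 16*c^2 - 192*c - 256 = (c + 4)*(c^4 + 8*c^3 + 12*c^2 - 32*c - 64) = (c + 4)^2*(c^3 + 4*c^2 - 4*c - 16) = (c + 2)*(c + 4)^2*(c^2 + 2*c - 8) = (c - 2)*(c + 2)*(c + 4)^2*(c + 4)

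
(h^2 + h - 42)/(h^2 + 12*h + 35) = (h - 6)/(h + 5)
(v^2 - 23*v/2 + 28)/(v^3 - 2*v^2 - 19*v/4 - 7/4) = 2*(v - 8)/(2*v^2 + 3*v + 1)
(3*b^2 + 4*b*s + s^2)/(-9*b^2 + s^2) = (b + s)/(-3*b + s)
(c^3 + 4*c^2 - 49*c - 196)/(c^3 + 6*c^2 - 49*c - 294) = (c + 4)/(c + 6)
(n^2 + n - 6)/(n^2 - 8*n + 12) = (n + 3)/(n - 6)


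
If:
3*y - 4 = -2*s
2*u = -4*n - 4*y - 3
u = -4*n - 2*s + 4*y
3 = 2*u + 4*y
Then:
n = -3/2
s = 25/12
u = 29/18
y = -1/18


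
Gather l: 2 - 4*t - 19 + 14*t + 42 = 10*t + 25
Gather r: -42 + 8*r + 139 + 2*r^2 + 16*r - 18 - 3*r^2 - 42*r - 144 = -r^2 - 18*r - 65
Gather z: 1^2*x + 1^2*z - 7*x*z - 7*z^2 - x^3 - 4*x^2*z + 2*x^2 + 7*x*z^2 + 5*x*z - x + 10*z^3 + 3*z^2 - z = -x^3 + 2*x^2 + 10*z^3 + z^2*(7*x - 4) + z*(-4*x^2 - 2*x)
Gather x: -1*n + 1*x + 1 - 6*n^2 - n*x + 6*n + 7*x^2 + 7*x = -6*n^2 + 5*n + 7*x^2 + x*(8 - n) + 1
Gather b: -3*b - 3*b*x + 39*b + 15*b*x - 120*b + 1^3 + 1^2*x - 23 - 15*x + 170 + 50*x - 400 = b*(12*x - 84) + 36*x - 252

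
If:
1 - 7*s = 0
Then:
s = 1/7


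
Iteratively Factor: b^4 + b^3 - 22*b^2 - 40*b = (b + 4)*(b^3 - 3*b^2 - 10*b) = (b + 2)*(b + 4)*(b^2 - 5*b) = (b - 5)*(b + 2)*(b + 4)*(b)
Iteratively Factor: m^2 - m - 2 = (m - 2)*(m + 1)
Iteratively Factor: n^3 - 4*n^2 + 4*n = (n)*(n^2 - 4*n + 4) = n*(n - 2)*(n - 2)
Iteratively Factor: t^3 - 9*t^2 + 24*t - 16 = (t - 4)*(t^2 - 5*t + 4) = (t - 4)*(t - 1)*(t - 4)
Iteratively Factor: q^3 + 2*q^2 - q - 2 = (q + 2)*(q^2 - 1) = (q + 1)*(q + 2)*(q - 1)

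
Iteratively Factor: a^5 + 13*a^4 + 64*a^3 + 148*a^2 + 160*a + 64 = (a + 4)*(a^4 + 9*a^3 + 28*a^2 + 36*a + 16) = (a + 2)*(a + 4)*(a^3 + 7*a^2 + 14*a + 8) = (a + 2)^2*(a + 4)*(a^2 + 5*a + 4) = (a + 2)^2*(a + 4)^2*(a + 1)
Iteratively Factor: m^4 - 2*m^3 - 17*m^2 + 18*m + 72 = (m + 2)*(m^3 - 4*m^2 - 9*m + 36) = (m - 3)*(m + 2)*(m^2 - m - 12) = (m - 3)*(m + 2)*(m + 3)*(m - 4)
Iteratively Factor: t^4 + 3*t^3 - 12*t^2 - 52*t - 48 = (t + 3)*(t^3 - 12*t - 16) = (t + 2)*(t + 3)*(t^2 - 2*t - 8) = (t + 2)^2*(t + 3)*(t - 4)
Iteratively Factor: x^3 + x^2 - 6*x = (x + 3)*(x^2 - 2*x) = (x - 2)*(x + 3)*(x)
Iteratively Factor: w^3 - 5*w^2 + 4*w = (w - 4)*(w^2 - w) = w*(w - 4)*(w - 1)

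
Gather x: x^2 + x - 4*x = x^2 - 3*x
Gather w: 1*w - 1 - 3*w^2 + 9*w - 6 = -3*w^2 + 10*w - 7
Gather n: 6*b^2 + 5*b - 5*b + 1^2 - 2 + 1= 6*b^2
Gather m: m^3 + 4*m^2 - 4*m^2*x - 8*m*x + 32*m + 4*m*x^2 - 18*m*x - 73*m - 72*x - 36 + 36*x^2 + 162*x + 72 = m^3 + m^2*(4 - 4*x) + m*(4*x^2 - 26*x - 41) + 36*x^2 + 90*x + 36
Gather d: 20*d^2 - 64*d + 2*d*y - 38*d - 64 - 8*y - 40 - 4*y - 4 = 20*d^2 + d*(2*y - 102) - 12*y - 108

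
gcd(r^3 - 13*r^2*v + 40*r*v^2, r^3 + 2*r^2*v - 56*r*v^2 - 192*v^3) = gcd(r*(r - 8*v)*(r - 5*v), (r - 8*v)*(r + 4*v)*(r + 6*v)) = r - 8*v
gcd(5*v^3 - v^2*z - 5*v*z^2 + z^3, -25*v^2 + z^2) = -5*v + z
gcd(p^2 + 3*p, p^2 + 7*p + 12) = p + 3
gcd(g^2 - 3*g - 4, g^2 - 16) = g - 4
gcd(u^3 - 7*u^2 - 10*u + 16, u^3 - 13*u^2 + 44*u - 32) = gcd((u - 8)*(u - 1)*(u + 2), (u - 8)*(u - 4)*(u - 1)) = u^2 - 9*u + 8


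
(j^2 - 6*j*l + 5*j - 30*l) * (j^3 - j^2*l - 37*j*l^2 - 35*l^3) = j^5 - 7*j^4*l + 5*j^4 - 31*j^3*l^2 - 35*j^3*l + 187*j^2*l^3 - 155*j^2*l^2 + 210*j*l^4 + 935*j*l^3 + 1050*l^4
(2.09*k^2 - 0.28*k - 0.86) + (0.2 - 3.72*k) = 2.09*k^2 - 4.0*k - 0.66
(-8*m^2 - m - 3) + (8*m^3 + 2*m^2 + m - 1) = 8*m^3 - 6*m^2 - 4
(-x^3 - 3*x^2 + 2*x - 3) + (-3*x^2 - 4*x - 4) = -x^3 - 6*x^2 - 2*x - 7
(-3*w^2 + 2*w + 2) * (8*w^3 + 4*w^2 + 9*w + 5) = -24*w^5 + 4*w^4 - 3*w^3 + 11*w^2 + 28*w + 10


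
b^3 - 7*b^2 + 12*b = b*(b - 4)*(b - 3)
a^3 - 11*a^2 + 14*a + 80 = (a - 8)*(a - 5)*(a + 2)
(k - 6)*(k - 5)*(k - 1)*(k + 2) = k^4 - 10*k^3 + 17*k^2 + 52*k - 60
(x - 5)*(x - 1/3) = x^2 - 16*x/3 + 5/3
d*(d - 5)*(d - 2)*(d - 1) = d^4 - 8*d^3 + 17*d^2 - 10*d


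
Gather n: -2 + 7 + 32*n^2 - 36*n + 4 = 32*n^2 - 36*n + 9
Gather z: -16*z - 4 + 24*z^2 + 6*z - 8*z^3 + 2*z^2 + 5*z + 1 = -8*z^3 + 26*z^2 - 5*z - 3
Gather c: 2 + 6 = 8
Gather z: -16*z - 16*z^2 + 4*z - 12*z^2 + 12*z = -28*z^2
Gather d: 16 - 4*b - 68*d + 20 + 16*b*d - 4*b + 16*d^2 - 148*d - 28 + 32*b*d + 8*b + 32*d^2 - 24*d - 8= 48*d^2 + d*(48*b - 240)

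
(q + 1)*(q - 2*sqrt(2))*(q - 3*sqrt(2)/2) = q^3 - 7*sqrt(2)*q^2/2 + q^2 - 7*sqrt(2)*q/2 + 6*q + 6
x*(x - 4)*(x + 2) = x^3 - 2*x^2 - 8*x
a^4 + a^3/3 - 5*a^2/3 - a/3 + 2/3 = (a - 1)*(a - 2/3)*(a + 1)^2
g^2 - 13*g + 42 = (g - 7)*(g - 6)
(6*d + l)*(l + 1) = 6*d*l + 6*d + l^2 + l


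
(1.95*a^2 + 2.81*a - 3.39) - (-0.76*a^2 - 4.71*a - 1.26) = 2.71*a^2 + 7.52*a - 2.13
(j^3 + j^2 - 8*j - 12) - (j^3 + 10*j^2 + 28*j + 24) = -9*j^2 - 36*j - 36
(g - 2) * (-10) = 20 - 10*g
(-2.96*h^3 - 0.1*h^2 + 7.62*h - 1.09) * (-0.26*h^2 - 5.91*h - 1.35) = 0.7696*h^5 + 17.5196*h^4 + 2.6058*h^3 - 44.6158*h^2 - 3.8451*h + 1.4715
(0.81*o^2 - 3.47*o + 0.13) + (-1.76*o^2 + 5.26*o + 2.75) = -0.95*o^2 + 1.79*o + 2.88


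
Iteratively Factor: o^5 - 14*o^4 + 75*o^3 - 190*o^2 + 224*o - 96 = (o - 3)*(o^4 - 11*o^3 + 42*o^2 - 64*o + 32) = (o - 3)*(o - 2)*(o^3 - 9*o^2 + 24*o - 16) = (o - 3)*(o - 2)*(o - 1)*(o^2 - 8*o + 16) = (o - 4)*(o - 3)*(o - 2)*(o - 1)*(o - 4)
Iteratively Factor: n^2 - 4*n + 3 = (n - 1)*(n - 3)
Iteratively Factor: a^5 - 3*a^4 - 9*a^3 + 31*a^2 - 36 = (a + 1)*(a^4 - 4*a^3 - 5*a^2 + 36*a - 36) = (a + 1)*(a + 3)*(a^3 - 7*a^2 + 16*a - 12) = (a - 3)*(a + 1)*(a + 3)*(a^2 - 4*a + 4) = (a - 3)*(a - 2)*(a + 1)*(a + 3)*(a - 2)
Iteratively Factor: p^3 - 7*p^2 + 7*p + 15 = (p - 5)*(p^2 - 2*p - 3) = (p - 5)*(p + 1)*(p - 3)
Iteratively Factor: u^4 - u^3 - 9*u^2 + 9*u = (u + 3)*(u^3 - 4*u^2 + 3*u) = u*(u + 3)*(u^2 - 4*u + 3) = u*(u - 1)*(u + 3)*(u - 3)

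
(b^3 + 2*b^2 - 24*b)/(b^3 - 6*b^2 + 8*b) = (b + 6)/(b - 2)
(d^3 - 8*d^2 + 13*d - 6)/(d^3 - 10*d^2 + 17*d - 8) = (d - 6)/(d - 8)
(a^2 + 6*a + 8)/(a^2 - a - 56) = (a^2 + 6*a + 8)/(a^2 - a - 56)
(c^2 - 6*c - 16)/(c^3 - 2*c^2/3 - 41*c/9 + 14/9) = 9*(c - 8)/(9*c^2 - 24*c + 7)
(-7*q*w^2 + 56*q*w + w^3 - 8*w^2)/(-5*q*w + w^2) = (7*q*w - 56*q - w^2 + 8*w)/(5*q - w)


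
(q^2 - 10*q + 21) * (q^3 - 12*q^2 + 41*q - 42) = q^5 - 22*q^4 + 182*q^3 - 704*q^2 + 1281*q - 882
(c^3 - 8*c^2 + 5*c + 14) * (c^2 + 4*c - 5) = c^5 - 4*c^4 - 32*c^3 + 74*c^2 + 31*c - 70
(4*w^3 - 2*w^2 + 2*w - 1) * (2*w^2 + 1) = 8*w^5 - 4*w^4 + 8*w^3 - 4*w^2 + 2*w - 1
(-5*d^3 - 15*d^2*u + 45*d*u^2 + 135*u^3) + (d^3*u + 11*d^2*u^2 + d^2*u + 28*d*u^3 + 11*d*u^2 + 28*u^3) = d^3*u - 5*d^3 + 11*d^2*u^2 - 14*d^2*u + 28*d*u^3 + 56*d*u^2 + 163*u^3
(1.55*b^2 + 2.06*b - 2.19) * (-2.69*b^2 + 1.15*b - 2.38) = -4.1695*b^4 - 3.7589*b^3 + 4.5711*b^2 - 7.4213*b + 5.2122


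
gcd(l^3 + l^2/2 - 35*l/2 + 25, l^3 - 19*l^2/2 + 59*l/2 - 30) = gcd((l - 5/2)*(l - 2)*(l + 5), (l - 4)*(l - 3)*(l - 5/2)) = l - 5/2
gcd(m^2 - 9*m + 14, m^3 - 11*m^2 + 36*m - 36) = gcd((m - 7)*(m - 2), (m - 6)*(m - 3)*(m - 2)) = m - 2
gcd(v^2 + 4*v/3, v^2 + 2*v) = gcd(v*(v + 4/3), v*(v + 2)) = v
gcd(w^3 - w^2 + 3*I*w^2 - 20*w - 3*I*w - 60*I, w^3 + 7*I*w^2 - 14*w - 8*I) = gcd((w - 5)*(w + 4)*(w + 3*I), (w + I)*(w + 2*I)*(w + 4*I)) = 1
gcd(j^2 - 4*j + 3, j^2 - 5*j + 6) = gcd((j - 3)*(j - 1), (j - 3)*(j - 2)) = j - 3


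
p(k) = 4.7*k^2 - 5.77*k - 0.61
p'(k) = 9.4*k - 5.77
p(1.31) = -0.10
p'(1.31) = 6.54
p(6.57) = 164.36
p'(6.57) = 55.99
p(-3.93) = 94.66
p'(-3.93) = -42.71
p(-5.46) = 171.01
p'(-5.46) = -57.09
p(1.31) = -0.10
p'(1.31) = 6.54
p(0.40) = -2.17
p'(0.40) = -2.01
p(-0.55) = 3.99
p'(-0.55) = -10.94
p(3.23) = 29.79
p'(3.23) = 24.59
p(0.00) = -0.61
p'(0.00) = -5.77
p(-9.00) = 432.02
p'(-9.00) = -90.37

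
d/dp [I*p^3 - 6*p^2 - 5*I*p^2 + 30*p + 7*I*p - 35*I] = 3*I*p^2 - 12*p - 10*I*p + 30 + 7*I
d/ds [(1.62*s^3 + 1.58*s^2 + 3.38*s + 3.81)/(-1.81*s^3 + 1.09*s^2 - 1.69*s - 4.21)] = (-1.77635683940025e-15*s^5 + 4.6256*s^4 + 6.76*s^3 - 6.1267*s^2 - 21.6094*s - 7.7909)/(3.2761*s^6 - 3.9458*s^5 + 7.3059*s^4 + 11.556*s^3 - 6.3217*s^2 + 14.2298*s + 17.7241)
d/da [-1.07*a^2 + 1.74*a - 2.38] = 1.74 - 2.14*a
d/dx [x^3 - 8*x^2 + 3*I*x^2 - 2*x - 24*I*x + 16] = 3*x^2 + x*(-16 + 6*I) - 2 - 24*I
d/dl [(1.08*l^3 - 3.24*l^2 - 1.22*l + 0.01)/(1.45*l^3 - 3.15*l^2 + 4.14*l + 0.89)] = (8.88178419700125e-16*l^5 + 1.296*l^4 + 12.4804*l^3 - 14.4165*l^2 - 5.7042*l - 1.1272)/(2.1025*l^6 - 9.135*l^5 + 21.9285*l^4 - 23.501*l^3 + 11.5326*l^2 + 7.3692*l + 0.7921)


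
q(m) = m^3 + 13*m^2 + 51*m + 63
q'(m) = 3*m^2 + 26*m + 51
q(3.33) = 413.91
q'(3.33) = 170.85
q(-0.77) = 30.98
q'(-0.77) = 32.76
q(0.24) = 76.00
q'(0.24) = 57.41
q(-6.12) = 8.57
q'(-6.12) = 4.24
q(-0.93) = 26.01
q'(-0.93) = 29.41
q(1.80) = 202.75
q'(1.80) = 107.52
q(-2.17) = 3.33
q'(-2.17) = 8.71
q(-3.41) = 0.60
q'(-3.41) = -2.78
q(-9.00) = -72.00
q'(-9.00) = 60.00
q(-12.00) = -405.00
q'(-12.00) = 171.00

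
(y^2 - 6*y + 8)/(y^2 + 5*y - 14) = (y - 4)/(y + 7)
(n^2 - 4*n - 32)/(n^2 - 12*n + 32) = (n + 4)/(n - 4)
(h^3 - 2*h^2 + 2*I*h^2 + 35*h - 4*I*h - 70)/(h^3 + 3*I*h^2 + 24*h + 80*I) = (h^2 + h*(-2 + 7*I) - 14*I)/(h^2 + 8*I*h - 16)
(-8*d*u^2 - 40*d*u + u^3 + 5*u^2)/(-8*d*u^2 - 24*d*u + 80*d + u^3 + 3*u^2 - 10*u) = u/(u - 2)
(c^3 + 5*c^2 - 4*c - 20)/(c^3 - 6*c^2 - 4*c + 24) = (c + 5)/(c - 6)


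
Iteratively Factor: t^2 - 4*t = (t)*(t - 4)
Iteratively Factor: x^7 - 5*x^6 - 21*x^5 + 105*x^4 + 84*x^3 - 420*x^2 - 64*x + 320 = (x - 1)*(x^6 - 4*x^5 - 25*x^4 + 80*x^3 + 164*x^2 - 256*x - 320) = (x - 1)*(x + 1)*(x^5 - 5*x^4 - 20*x^3 + 100*x^2 + 64*x - 320) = (x - 1)*(x + 1)*(x + 2)*(x^4 - 7*x^3 - 6*x^2 + 112*x - 160) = (x - 4)*(x - 1)*(x + 1)*(x + 2)*(x^3 - 3*x^2 - 18*x + 40) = (x - 4)*(x - 1)*(x + 1)*(x + 2)*(x + 4)*(x^2 - 7*x + 10) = (x - 4)*(x - 2)*(x - 1)*(x + 1)*(x + 2)*(x + 4)*(x - 5)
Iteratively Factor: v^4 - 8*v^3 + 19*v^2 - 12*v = (v - 3)*(v^3 - 5*v^2 + 4*v) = v*(v - 3)*(v^2 - 5*v + 4) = v*(v - 4)*(v - 3)*(v - 1)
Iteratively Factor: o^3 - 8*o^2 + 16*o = (o - 4)*(o^2 - 4*o) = (o - 4)^2*(o)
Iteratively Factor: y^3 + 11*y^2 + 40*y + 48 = (y + 3)*(y^2 + 8*y + 16) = (y + 3)*(y + 4)*(y + 4)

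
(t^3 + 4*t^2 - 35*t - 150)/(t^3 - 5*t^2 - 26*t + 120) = (t + 5)/(t - 4)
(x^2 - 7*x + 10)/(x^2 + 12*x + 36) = (x^2 - 7*x + 10)/(x^2 + 12*x + 36)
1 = 1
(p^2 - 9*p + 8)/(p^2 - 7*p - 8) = (p - 1)/(p + 1)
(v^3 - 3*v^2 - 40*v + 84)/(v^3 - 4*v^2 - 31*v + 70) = (v + 6)/(v + 5)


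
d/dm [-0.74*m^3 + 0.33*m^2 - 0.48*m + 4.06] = -2.22*m^2 + 0.66*m - 0.48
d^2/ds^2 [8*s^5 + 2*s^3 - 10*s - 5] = 160*s^3 + 12*s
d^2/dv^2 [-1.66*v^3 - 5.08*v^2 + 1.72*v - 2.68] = -9.96*v - 10.16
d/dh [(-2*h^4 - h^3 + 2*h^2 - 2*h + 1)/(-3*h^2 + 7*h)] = (12*h^5 - 39*h^4 - 14*h^3 + 8*h^2 + 6*h - 7)/(h^2*(9*h^2 - 42*h + 49))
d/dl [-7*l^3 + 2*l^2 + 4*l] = -21*l^2 + 4*l + 4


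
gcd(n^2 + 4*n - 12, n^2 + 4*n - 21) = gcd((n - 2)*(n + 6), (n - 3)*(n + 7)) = 1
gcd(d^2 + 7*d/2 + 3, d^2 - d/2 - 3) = d + 3/2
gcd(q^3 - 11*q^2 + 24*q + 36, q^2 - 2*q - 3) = q + 1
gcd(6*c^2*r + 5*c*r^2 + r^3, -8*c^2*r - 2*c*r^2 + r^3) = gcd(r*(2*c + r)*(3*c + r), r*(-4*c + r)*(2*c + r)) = 2*c*r + r^2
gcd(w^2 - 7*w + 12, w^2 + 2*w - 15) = w - 3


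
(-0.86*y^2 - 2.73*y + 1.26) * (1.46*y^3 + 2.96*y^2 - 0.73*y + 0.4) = -1.2556*y^5 - 6.5314*y^4 - 5.6134*y^3 + 5.3785*y^2 - 2.0118*y + 0.504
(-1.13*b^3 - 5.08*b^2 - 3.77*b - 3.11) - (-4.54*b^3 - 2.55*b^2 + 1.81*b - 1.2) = 3.41*b^3 - 2.53*b^2 - 5.58*b - 1.91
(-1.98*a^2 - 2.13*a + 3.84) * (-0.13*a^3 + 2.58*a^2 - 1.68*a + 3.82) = 0.2574*a^5 - 4.8315*a^4 - 2.6682*a^3 + 5.922*a^2 - 14.5878*a + 14.6688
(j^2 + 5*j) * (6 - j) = -j^3 + j^2 + 30*j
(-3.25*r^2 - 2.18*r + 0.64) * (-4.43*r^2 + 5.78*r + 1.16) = 14.3975*r^4 - 9.1276*r^3 - 19.2056*r^2 + 1.1704*r + 0.7424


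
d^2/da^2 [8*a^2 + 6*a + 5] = 16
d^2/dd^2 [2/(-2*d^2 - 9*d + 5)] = 4*(4*d^2 + 18*d - (4*d + 9)^2 - 10)/(2*d^2 + 9*d - 5)^3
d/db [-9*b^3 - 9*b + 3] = -27*b^2 - 9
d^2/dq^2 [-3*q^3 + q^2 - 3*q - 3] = 2 - 18*q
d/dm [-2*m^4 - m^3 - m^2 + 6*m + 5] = -8*m^3 - 3*m^2 - 2*m + 6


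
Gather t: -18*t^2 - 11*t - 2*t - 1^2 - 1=-18*t^2 - 13*t - 2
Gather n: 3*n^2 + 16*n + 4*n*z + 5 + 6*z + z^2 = 3*n^2 + n*(4*z + 16) + z^2 + 6*z + 5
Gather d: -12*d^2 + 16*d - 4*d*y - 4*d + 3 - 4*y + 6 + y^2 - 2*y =-12*d^2 + d*(12 - 4*y) + y^2 - 6*y + 9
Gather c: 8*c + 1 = 8*c + 1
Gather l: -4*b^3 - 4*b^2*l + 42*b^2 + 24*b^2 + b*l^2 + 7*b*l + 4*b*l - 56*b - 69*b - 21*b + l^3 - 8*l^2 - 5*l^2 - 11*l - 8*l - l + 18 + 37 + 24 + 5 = -4*b^3 + 66*b^2 - 146*b + l^3 + l^2*(b - 13) + l*(-4*b^2 + 11*b - 20) + 84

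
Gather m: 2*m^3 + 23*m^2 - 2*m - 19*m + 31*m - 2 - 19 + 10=2*m^3 + 23*m^2 + 10*m - 11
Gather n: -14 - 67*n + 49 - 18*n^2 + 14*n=-18*n^2 - 53*n + 35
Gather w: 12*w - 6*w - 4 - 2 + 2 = 6*w - 4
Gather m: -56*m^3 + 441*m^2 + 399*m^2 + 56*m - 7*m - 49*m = -56*m^3 + 840*m^2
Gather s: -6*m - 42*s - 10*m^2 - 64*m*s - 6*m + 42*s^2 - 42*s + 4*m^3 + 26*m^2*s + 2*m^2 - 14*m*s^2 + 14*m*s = 4*m^3 - 8*m^2 - 12*m + s^2*(42 - 14*m) + s*(26*m^2 - 50*m - 84)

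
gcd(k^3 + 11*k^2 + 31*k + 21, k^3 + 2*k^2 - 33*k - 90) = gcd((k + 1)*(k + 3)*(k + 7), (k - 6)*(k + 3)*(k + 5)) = k + 3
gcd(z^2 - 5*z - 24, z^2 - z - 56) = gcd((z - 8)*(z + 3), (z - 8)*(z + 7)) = z - 8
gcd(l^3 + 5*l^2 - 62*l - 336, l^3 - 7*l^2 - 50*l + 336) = l^2 - l - 56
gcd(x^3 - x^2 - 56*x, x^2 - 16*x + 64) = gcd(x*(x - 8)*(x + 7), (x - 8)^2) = x - 8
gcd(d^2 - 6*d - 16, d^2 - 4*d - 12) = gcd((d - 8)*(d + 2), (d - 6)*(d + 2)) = d + 2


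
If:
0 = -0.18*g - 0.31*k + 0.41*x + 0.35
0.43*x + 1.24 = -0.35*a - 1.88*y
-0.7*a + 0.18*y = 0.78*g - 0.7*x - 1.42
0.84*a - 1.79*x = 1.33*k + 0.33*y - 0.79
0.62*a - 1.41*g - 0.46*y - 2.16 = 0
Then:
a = 2.30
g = -0.13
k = 1.77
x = 0.42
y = -1.18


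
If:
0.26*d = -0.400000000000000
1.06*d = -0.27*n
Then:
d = -1.54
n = 6.04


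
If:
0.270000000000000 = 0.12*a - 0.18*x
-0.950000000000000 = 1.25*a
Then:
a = -0.76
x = -2.01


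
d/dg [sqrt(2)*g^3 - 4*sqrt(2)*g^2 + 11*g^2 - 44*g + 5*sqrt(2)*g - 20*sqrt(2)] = 3*sqrt(2)*g^2 - 8*sqrt(2)*g + 22*g - 44 + 5*sqrt(2)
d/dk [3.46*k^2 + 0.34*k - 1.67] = 6.92*k + 0.34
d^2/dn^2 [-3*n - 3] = 0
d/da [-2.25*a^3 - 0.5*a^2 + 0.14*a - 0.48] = -6.75*a^2 - 1.0*a + 0.14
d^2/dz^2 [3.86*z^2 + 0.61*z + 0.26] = 7.72000000000000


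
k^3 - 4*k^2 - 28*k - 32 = (k - 8)*(k + 2)^2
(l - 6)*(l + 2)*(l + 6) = l^3 + 2*l^2 - 36*l - 72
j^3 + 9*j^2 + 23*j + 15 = (j + 1)*(j + 3)*(j + 5)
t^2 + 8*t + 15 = (t + 3)*(t + 5)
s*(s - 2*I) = s^2 - 2*I*s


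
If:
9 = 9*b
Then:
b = 1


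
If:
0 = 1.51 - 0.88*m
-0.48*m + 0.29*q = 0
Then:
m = 1.72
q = 2.84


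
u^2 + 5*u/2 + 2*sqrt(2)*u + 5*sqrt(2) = (u + 5/2)*(u + 2*sqrt(2))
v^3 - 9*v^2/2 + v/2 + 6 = (v - 4)*(v - 3/2)*(v + 1)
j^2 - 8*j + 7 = (j - 7)*(j - 1)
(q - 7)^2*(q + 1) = q^3 - 13*q^2 + 35*q + 49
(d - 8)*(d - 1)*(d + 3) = d^3 - 6*d^2 - 19*d + 24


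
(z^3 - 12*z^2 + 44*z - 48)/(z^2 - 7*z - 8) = (-z^3 + 12*z^2 - 44*z + 48)/(-z^2 + 7*z + 8)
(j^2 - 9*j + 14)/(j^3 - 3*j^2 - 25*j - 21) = (j - 2)/(j^2 + 4*j + 3)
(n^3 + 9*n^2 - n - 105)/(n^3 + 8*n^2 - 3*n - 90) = (n + 7)/(n + 6)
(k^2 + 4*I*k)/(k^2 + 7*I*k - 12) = k/(k + 3*I)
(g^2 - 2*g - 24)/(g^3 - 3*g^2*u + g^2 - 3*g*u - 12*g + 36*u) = (6 - g)/(-g^2 + 3*g*u + 3*g - 9*u)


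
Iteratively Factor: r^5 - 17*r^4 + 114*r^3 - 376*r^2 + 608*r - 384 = (r - 3)*(r^4 - 14*r^3 + 72*r^2 - 160*r + 128) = (r - 3)*(r - 2)*(r^3 - 12*r^2 + 48*r - 64) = (r - 4)*(r - 3)*(r - 2)*(r^2 - 8*r + 16) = (r - 4)^2*(r - 3)*(r - 2)*(r - 4)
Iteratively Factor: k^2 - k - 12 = (k - 4)*(k + 3)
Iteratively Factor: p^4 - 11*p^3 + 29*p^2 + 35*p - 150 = (p + 2)*(p^3 - 13*p^2 + 55*p - 75) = (p - 5)*(p + 2)*(p^2 - 8*p + 15) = (p - 5)^2*(p + 2)*(p - 3)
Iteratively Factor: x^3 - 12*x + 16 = (x - 2)*(x^2 + 2*x - 8) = (x - 2)*(x + 4)*(x - 2)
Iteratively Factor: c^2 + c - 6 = (c + 3)*(c - 2)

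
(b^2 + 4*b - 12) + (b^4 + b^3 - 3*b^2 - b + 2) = b^4 + b^3 - 2*b^2 + 3*b - 10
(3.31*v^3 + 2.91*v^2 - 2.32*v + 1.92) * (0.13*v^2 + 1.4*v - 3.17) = 0.4303*v^5 + 5.0123*v^4 - 6.7203*v^3 - 12.2231*v^2 + 10.0424*v - 6.0864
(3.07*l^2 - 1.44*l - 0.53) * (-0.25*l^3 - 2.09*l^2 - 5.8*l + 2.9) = -0.7675*l^5 - 6.0563*l^4 - 14.6639*l^3 + 18.3627*l^2 - 1.102*l - 1.537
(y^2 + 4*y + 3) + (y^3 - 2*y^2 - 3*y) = y^3 - y^2 + y + 3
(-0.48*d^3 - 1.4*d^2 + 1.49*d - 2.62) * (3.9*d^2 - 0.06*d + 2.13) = -1.872*d^5 - 5.4312*d^4 + 4.8726*d^3 - 13.2894*d^2 + 3.3309*d - 5.5806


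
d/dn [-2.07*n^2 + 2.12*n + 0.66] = 2.12 - 4.14*n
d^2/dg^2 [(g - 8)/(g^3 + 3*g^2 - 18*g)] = 6*(g*(g^2 + 3*g - 18)*(-g^2 - 2*g - (g - 8)*(g + 1) + 6) + 3*(g - 8)*(g^2 + 2*g - 6)^2)/(g^3*(g^2 + 3*g - 18)^3)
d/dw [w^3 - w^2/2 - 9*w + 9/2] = 3*w^2 - w - 9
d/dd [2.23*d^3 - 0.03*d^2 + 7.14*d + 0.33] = 6.69*d^2 - 0.06*d + 7.14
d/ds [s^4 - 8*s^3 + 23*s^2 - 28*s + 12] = 4*s^3 - 24*s^2 + 46*s - 28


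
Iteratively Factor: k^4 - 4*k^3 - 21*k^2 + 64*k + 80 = (k - 4)*(k^3 - 21*k - 20) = (k - 5)*(k - 4)*(k^2 + 5*k + 4) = (k - 5)*(k - 4)*(k + 1)*(k + 4)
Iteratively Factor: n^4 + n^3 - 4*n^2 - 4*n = (n - 2)*(n^3 + 3*n^2 + 2*n) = n*(n - 2)*(n^2 + 3*n + 2) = n*(n - 2)*(n + 1)*(n + 2)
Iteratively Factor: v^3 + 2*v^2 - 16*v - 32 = (v + 2)*(v^2 - 16) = (v + 2)*(v + 4)*(v - 4)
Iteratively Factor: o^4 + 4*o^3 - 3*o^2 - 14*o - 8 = (o + 1)*(o^3 + 3*o^2 - 6*o - 8) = (o + 1)*(o + 4)*(o^2 - o - 2) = (o - 2)*(o + 1)*(o + 4)*(o + 1)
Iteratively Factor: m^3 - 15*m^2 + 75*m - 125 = (m - 5)*(m^2 - 10*m + 25) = (m - 5)^2*(m - 5)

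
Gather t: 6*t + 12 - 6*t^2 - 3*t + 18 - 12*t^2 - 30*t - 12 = -18*t^2 - 27*t + 18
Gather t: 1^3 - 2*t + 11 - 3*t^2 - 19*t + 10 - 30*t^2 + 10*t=-33*t^2 - 11*t + 22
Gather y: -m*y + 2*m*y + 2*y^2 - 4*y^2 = m*y - 2*y^2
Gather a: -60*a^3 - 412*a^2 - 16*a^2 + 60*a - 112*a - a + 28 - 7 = -60*a^3 - 428*a^2 - 53*a + 21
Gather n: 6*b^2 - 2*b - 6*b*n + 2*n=6*b^2 - 2*b + n*(2 - 6*b)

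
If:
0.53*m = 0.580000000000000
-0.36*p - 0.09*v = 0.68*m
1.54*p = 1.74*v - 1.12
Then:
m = 1.09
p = -1.82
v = -0.97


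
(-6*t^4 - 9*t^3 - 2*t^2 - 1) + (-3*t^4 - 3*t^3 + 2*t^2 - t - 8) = -9*t^4 - 12*t^3 - t - 9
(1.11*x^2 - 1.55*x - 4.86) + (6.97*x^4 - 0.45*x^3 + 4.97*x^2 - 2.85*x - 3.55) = 6.97*x^4 - 0.45*x^3 + 6.08*x^2 - 4.4*x - 8.41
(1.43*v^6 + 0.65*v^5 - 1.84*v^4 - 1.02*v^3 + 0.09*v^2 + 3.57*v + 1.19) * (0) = 0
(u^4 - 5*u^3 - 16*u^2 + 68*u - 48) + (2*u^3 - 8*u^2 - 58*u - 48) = u^4 - 3*u^3 - 24*u^2 + 10*u - 96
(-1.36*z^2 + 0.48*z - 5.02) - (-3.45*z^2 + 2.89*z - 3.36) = 2.09*z^2 - 2.41*z - 1.66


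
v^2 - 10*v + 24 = (v - 6)*(v - 4)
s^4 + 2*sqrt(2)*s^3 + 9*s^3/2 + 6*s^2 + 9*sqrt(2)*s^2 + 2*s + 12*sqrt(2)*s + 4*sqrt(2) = (s + 1/2)*(s + 2)^2*(s + 2*sqrt(2))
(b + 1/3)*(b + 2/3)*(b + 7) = b^3 + 8*b^2 + 65*b/9 + 14/9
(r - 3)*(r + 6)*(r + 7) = r^3 + 10*r^2 + 3*r - 126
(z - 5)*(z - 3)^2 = z^3 - 11*z^2 + 39*z - 45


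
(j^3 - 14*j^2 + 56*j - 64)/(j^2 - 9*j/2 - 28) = 2*(j^2 - 6*j + 8)/(2*j + 7)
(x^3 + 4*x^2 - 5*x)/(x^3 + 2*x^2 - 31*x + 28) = x*(x + 5)/(x^2 + 3*x - 28)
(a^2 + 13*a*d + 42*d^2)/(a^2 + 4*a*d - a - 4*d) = (a^2 + 13*a*d + 42*d^2)/(a^2 + 4*a*d - a - 4*d)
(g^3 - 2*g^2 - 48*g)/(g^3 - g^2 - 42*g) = (g - 8)/(g - 7)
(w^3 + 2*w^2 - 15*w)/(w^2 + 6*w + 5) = w*(w - 3)/(w + 1)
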